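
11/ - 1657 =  - 11/1657 = -  0.01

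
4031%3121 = 910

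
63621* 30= 1908630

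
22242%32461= 22242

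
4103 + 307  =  4410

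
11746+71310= 83056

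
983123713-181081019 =802042694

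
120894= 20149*6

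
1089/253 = 4 + 7/23 = 4.30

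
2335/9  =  259 + 4/9 = 259.44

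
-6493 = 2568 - 9061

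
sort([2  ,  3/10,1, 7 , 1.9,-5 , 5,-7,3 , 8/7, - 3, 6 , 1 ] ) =[ - 7, - 5,  -  3, 3/10,1,1,  8/7 , 1.9, 2, 3,5 , 6,  7 ]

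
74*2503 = 185222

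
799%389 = 21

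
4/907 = 4/907=0.00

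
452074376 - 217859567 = 234214809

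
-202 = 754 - 956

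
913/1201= 913/1201 = 0.76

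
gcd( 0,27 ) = 27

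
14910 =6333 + 8577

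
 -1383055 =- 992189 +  - 390866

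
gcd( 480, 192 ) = 96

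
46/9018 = 23/4509 = 0.01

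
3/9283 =3/9283 =0.00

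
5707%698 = 123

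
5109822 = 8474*603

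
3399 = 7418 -4019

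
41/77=41/77 = 0.53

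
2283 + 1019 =3302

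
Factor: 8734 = 2^1*11^1*397^1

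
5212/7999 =5212/7999 =0.65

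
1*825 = 825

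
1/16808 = 1/16808 = 0.00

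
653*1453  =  948809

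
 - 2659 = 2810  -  5469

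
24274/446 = 54  +  95/223 = 54.43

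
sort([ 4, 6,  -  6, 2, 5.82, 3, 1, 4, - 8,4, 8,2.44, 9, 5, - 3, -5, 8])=[ - 8, - 6,- 5, - 3,1 , 2, 2.44, 3,4, 4,4  ,  5, 5.82, 6 , 8,  8, 9]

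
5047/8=5047/8  =  630.88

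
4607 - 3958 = 649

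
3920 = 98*40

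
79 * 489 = 38631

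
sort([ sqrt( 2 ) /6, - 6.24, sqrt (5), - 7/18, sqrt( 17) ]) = [ - 6.24,-7/18,sqrt( 2) /6, sqrt(5), sqrt(17 ) ] 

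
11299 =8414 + 2885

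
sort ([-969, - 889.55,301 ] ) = [ - 969 ,-889.55,301 ] 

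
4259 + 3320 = 7579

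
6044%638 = 302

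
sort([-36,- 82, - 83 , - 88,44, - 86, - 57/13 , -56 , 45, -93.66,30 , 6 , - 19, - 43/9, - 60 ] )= [-93.66, - 88, - 86 , - 83,  -  82, - 60,  -  56, - 36 , -19, - 43/9, - 57/13,  6, 30,44 , 45]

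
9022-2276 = 6746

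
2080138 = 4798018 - 2717880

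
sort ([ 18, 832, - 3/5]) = [ - 3/5,18,832 ] 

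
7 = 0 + 7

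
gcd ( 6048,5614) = 14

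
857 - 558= 299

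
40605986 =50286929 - 9680943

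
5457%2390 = 677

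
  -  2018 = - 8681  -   - 6663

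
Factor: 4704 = 2^5*3^1*7^2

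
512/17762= 256/8881 = 0.03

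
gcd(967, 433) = 1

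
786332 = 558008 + 228324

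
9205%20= 5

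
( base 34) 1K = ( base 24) 26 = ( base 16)36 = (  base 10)54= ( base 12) 46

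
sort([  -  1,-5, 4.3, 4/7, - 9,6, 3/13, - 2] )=[-9,- 5, - 2,-1, 3/13,4/7,  4.3 , 6]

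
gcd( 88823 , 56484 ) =1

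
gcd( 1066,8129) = 1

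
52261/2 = 52261/2 =26130.50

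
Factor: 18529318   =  2^1*29^1 *167^1 * 1913^1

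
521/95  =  521/95 = 5.48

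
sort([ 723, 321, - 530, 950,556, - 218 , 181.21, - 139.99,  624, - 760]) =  [ - 760, - 530, - 218, - 139.99,181.21,321,  556,624,723,950 ]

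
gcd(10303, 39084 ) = 1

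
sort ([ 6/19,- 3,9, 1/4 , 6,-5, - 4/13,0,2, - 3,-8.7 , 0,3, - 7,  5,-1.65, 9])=[ - 8.7, - 7, - 5, - 3, - 3, - 1.65 ,-4/13 , 0,0,1/4,6/19,2,3, 5,6,  9 , 9 ] 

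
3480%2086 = 1394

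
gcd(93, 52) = 1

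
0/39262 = 0   =  0.00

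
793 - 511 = 282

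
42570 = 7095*6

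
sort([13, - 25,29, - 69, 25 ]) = [  -  69,-25, 13,25, 29 ]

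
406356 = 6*67726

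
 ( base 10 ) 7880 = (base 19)12fe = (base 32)7m8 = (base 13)3782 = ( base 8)17310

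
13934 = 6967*2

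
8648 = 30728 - 22080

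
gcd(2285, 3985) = 5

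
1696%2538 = 1696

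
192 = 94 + 98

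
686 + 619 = 1305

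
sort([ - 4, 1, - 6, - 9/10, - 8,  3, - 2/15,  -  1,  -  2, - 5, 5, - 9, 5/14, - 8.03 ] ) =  [ - 9, - 8.03, - 8  , - 6, - 5, - 4, - 2, - 1 , - 9/10,  -  2/15, 5/14, 1, 3,5]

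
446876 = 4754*94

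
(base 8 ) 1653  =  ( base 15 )429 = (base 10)939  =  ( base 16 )3AB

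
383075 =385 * 995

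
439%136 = 31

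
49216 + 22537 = 71753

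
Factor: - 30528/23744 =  -9/7 = - 3^2*7^( - 1 )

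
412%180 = 52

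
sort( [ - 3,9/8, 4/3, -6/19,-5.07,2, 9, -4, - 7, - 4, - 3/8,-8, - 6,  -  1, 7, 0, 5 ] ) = [  -  8,  -  7,-6,  -  5.07,  -  4, - 4,-3,-1, - 3/8, - 6/19,0,9/8,4/3,2,5,7,9]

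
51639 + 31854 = 83493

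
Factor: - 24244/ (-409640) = 2^( - 1 )*5^(  -  1 )*7^( - 2 )*29^1 = 29/490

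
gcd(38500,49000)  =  3500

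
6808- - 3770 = 10578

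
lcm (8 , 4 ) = 8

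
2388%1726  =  662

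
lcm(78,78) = 78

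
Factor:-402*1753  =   - 2^1 * 3^1*67^1*1753^1= -704706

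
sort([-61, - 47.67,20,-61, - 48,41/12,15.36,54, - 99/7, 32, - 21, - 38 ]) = [ - 61 , - 61,  -  48,  -  47.67, - 38,-21,  -  99/7, 41/12, 15.36,20, 32,54 ]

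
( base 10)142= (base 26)5C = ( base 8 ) 216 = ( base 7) 262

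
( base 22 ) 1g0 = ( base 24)1AK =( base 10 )836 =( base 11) 6a0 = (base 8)1504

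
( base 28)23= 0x3b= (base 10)59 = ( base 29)21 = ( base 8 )73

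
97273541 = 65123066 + 32150475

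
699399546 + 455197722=1154597268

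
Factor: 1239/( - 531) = -3^( - 1)*7^1= - 7/3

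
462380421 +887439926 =1349820347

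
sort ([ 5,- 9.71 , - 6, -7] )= [ - 9.71 , -7, - 6, 5]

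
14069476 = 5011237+9058239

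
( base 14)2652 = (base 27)96D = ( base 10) 6736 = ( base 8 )15120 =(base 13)30b2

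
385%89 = 29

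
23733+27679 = 51412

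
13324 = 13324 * 1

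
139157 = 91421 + 47736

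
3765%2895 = 870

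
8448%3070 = 2308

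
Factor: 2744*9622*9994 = 263869263392 = 2^5*7^3*17^1*19^1*263^1*283^1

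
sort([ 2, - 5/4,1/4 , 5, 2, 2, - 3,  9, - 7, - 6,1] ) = [ - 7 ,  -  6, - 3, - 5/4 , 1/4, 1,2, 2,2, 5, 9]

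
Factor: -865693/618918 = -2^( - 1)*3^(  -  1 )*29^ (  -  1 ) * 47^1*113^1*163^1*3557^(  -  1)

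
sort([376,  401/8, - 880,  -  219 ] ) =[ - 880, - 219, 401/8, 376]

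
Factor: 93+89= 2^1*7^1 * 13^1 = 182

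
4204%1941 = 322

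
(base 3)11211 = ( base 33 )3V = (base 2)10000010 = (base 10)130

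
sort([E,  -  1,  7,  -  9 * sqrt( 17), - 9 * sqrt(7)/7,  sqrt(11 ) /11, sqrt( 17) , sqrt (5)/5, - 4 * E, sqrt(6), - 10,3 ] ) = [-9 * sqrt(17),  -  4 * E, - 10, - 9 * sqrt(7 ) /7, - 1,sqrt(11)/11,sqrt( 5)/5, sqrt( 6 ),  E , 3 , sqrt(17),  7]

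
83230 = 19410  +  63820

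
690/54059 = 690/54059 = 0.01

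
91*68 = 6188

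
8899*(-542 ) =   -  4823258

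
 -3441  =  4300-7741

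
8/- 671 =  - 1 + 663/671 = - 0.01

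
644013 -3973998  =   - 3329985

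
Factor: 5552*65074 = 361290848 = 2^5 * 347^1*32537^1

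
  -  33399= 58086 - 91485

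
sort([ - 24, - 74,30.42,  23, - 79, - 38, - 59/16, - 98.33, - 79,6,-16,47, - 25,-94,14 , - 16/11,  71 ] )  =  [ - 98.33, - 94, - 79, - 79 , - 74, - 38, - 25, - 24,-16,  -  59/16, - 16/11,6,14,23,30.42,  47,71 ]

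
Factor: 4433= 11^1*13^1 *31^1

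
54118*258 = 13962444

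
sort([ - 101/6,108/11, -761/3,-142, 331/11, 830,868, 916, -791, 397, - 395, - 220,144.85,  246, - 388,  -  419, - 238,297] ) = [-791, - 419, - 395,-388, - 761/3, - 238,-220,-142, - 101/6, 108/11,  331/11, 144.85, 246, 297,397, 830, 868, 916]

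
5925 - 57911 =-51986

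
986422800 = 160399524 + 826023276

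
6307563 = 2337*2699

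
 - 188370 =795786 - 984156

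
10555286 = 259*40754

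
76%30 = 16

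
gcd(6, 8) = 2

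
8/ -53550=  - 4/26775 = -  0.00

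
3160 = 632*5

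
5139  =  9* 571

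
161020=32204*5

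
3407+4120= 7527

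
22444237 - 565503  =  21878734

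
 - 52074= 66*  ( - 789) 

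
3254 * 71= 231034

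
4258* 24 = 102192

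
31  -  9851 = -9820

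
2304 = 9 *256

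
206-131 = 75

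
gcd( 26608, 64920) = 8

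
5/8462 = 5/8462 = 0.00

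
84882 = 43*1974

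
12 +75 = 87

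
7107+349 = 7456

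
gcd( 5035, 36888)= 53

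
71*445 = 31595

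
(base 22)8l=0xC5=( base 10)197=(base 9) 238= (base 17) ba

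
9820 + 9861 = 19681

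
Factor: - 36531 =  - 3^4 * 11^1*41^1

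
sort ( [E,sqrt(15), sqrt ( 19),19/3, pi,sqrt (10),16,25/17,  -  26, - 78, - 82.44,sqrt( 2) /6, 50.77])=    [ - 82.44, - 78, - 26,sqrt( 2 ) /6, 25/17, E,pi,sqrt( 10), sqrt(15),sqrt( 19),19/3,  16,50.77 ] 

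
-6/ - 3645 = 2/1215 = 0.00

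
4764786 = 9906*481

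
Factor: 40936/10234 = 4  =  2^2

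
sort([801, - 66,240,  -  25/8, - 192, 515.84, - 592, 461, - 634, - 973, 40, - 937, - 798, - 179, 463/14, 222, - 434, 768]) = [ - 973, - 937, - 798, - 634, - 592,-434 , - 192,  -  179, - 66, - 25/8, 463/14 , 40, 222, 240,461, 515.84,  768, 801 ] 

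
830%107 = 81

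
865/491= 1+374/491 = 1.76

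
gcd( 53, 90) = 1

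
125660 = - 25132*( - 5)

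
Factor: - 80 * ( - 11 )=2^4*5^1*11^1 = 880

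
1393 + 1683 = 3076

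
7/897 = 7/897 = 0.01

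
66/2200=3/100 = 0.03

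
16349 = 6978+9371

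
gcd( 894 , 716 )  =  2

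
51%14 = 9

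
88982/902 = 44491/451 = 98.65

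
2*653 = 1306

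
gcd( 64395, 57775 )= 5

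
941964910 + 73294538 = 1015259448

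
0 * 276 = 0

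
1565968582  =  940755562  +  625213020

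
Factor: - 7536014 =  - 2^1*101^1 * 37307^1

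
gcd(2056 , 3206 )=2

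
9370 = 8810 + 560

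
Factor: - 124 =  -2^2 * 31^1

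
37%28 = 9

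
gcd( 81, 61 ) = 1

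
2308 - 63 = 2245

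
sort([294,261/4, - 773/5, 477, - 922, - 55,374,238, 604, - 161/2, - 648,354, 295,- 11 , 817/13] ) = [ - 922, - 648, - 773/5,  -  161/2,-55, - 11,817/13,261/4,238,294, 295,354,374,477,604]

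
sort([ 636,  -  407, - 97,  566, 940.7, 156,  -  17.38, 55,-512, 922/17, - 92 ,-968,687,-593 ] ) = [-968,-593, - 512, - 407,-97, - 92,-17.38, 922/17,55,156 , 566,636,687,940.7]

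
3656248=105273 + 3550975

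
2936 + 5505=8441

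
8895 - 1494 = 7401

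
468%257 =211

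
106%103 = 3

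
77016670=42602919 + 34413751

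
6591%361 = 93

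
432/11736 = 6/163 = 0.04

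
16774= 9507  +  7267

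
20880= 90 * 232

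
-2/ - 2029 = 2/2029 = 0.00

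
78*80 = 6240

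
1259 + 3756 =5015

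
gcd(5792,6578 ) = 2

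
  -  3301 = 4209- 7510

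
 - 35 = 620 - 655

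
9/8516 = 9/8516 = 0.00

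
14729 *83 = 1222507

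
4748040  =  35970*132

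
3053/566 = 5+223/566 = 5.39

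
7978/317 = 7978/317 = 25.17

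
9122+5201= 14323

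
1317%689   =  628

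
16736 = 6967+9769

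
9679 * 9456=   91524624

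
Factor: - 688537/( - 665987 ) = 7^(-1)* 89^(-1)*241^1*1069^( -1 )*2857^1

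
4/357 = 4/357 = 0.01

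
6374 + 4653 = 11027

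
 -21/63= - 1 + 2/3 = -0.33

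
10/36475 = 2/7295 = 0.00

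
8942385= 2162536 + 6779849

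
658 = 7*94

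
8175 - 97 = 8078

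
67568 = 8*8446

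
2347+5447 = 7794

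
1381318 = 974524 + 406794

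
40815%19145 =2525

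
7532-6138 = 1394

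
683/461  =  1 + 222/461 = 1.48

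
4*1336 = 5344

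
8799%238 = 231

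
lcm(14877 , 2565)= 74385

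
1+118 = 119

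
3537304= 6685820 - 3148516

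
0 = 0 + 0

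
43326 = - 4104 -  - 47430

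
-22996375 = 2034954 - 25031329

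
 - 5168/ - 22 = 2584/11  =  234.91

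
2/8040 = 1/4020 = 0.00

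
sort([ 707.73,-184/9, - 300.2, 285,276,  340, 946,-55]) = [ - 300.2, - 55, - 184/9, 276, 285,340, 707.73,  946]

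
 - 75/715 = -1 + 128/143 = - 0.10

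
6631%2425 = 1781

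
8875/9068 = 8875/9068 = 0.98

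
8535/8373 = 1+54/2791=1.02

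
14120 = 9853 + 4267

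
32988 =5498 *6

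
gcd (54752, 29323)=59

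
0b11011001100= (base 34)1h6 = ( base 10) 1740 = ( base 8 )3314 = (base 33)1JO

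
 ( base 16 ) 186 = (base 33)br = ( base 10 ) 390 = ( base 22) HG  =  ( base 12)286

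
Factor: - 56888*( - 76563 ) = 4355515944 =2^3* 3^2*13^1*47^1*181^1*547^1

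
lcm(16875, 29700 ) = 742500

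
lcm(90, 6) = 90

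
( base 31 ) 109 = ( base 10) 970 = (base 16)3CA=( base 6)4254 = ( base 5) 12340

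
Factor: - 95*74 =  - 2^1*5^1 * 19^1*37^1 = -7030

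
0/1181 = 0 = 0.00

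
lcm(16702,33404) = 33404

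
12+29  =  41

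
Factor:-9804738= - 2^1*3^1*59^1*27697^1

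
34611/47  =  736 + 19/47 = 736.40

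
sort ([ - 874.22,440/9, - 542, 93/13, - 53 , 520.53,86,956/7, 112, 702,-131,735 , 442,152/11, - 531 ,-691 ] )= [ - 874.22,-691,-542,-531, - 131,-53, 93/13,  152/11, 440/9, 86,112, 956/7,442,520.53, 702, 735]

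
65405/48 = 65405/48 = 1362.60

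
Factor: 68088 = 2^3*3^1*2837^1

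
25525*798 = 20368950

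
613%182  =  67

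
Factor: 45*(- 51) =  - 3^3*5^1*17^1 = -  2295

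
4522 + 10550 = 15072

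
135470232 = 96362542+39107690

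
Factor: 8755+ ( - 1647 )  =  2^2*1777^1 = 7108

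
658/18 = 329/9 = 36.56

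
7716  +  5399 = 13115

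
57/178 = 57/178  =  0.32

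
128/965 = 128/965 = 0.13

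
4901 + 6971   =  11872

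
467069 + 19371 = 486440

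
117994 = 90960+27034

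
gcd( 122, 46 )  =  2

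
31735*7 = 222145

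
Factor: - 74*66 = - 2^2*3^1*11^1*37^1 = - 4884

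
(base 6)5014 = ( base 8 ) 2102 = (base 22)25C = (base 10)1090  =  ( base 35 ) V5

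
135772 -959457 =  - 823685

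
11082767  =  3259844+7822923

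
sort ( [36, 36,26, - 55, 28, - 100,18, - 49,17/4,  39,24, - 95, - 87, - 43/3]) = [ - 100, - 95, - 87,-55, - 49, - 43/3,17/4,  18,24,  26,28,36,36,39]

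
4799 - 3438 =1361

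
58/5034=29/2517 = 0.01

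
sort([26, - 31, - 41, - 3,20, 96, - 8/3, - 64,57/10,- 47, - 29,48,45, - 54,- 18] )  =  [ - 64, - 54, - 47,- 41, - 31,-29, - 18, - 3, - 8/3, 57/10, 20, 26, 45, 48,96]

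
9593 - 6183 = 3410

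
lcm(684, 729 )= 55404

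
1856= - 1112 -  - 2968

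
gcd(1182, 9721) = 1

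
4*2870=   11480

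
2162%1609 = 553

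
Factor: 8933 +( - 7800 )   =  11^1*103^1  =  1133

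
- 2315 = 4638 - 6953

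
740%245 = 5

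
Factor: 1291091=389^1  *  3319^1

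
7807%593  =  98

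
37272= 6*6212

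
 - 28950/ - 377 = 76  +  298/377  =  76.79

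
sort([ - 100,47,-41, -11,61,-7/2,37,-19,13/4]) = [ - 100,-41,- 19,  -  11,-7/2 , 13/4, 37, 47,61 ] 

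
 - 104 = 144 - 248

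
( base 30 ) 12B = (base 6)4255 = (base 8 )1713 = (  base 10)971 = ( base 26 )1B9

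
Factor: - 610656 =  - 2^5 * 3^1*6361^1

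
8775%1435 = 165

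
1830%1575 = 255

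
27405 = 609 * 45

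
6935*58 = 402230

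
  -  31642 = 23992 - 55634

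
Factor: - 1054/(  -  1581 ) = 2/3  =  2^1*3^( - 1 )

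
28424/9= 3158 + 2/9 = 3158.22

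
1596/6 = 266 = 266.00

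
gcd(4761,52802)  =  1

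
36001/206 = 174  +  157/206 = 174.76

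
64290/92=698 + 37/46 = 698.80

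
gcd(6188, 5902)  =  26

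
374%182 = 10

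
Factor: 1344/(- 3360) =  - 2^1* 5^( - 1) = -2/5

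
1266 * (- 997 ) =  - 1262202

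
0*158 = 0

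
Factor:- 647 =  - 647^1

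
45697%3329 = 2420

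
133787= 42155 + 91632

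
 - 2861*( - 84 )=240324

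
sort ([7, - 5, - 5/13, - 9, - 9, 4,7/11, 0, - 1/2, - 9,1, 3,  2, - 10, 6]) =[ - 10, - 9, - 9, - 9, -5, - 1/2, - 5/13, 0 , 7/11, 1, 2, 3, 4, 6,  7 ]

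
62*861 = 53382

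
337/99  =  3 + 40/99 = 3.40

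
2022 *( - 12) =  - 24264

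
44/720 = 11/180 = 0.06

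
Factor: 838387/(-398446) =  - 2^( - 1 )*11^1*17^ ( - 1)*199^1*383^1*11719^( - 1) 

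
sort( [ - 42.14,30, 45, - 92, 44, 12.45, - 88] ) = [-92, - 88, - 42.14, 12.45,30, 44, 45] 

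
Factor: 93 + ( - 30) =3^2*7^1 = 63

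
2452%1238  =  1214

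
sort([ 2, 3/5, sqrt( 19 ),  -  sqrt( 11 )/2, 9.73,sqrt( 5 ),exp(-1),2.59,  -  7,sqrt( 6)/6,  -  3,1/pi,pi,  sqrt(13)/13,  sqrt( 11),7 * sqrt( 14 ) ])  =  [ - 7, - 3,-sqrt( 11) /2,sqrt ( 13)/13,1/pi,exp(  -  1),sqrt( 6) /6, 3/5,2,sqrt( 5),2.59, pi,sqrt( 11),sqrt(19),9.73,7 * sqrt (14 )]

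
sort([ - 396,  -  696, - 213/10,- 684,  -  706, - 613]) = [-706,-696, -684, - 613,-396,-213/10]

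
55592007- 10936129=44655878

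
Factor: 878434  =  2^1*439217^1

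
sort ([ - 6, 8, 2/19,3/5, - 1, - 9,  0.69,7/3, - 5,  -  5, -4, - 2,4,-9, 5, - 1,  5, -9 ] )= [ - 9, - 9, - 9, - 6, - 5, - 5, - 4, - 2, - 1, -1,2/19,3/5,0.69 , 7/3,4 , 5,5,  8]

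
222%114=108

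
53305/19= 53305/19 = 2805.53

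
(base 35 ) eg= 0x1fa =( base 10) 506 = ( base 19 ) 17C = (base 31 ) GA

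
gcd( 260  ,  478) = 2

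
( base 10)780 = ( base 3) 1001220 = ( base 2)1100001100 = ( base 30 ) Q0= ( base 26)140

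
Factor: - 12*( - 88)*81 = 85536 = 2^5*3^5*11^1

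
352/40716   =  88/10179 = 0.01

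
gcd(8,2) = 2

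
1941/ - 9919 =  - 1 + 7978/9919  =  - 0.20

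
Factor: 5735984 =2^4 * 358499^1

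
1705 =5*341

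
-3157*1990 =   -  6282430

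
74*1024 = 75776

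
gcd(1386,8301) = 3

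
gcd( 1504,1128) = 376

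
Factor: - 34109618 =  - 2^1 * 1301^1* 13109^1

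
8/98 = 4/49 = 0.08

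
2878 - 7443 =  - 4565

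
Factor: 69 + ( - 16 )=53^1  =  53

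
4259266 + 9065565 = 13324831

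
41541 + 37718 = 79259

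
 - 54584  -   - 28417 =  - 26167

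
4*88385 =353540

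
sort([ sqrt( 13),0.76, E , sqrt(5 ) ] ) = [ 0.76,sqrt (5),E, sqrt(13) ]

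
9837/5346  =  1093/594 = 1.84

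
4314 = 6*719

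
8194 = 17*482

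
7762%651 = 601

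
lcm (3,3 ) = 3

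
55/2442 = 5/222 = 0.02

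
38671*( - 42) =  - 1624182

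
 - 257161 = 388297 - 645458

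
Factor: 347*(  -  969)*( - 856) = 287824008 = 2^3 * 3^1 * 17^1 * 19^1*107^1 * 347^1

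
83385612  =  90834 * 918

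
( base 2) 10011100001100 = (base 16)270c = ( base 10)9996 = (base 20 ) 14JG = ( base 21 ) 11E0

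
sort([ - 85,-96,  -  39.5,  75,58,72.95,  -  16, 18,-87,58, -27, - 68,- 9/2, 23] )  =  [ -96,- 87, - 85, - 68,-39.5,- 27, - 16,- 9/2,18, 23, 58,58 , 72.95, 75] 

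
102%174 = 102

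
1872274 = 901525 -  - 970749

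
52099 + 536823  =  588922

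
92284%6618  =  6250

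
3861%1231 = 168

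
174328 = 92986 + 81342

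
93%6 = 3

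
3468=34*102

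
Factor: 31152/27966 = 88/79 = 2^3*11^1* 79^( - 1 ) 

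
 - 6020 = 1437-7457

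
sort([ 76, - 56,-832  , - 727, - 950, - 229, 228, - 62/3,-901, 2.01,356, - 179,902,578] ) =[ - 950,  -  901, - 832, - 727, - 229, - 179, - 56, - 62/3,2.01, 76, 228,356, 578 , 902] 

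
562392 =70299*8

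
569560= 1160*491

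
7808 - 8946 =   -  1138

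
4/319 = 4/319 = 0.01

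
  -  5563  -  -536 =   -  5027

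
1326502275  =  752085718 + 574416557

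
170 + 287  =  457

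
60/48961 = 60/48961 = 0.00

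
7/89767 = 7/89767 = 0.00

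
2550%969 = 612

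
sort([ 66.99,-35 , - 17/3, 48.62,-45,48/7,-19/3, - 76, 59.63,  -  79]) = [ - 79,-76 , - 45,-35 , -19/3 ,-17/3, 48/7,48.62,59.63,  66.99] 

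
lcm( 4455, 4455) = 4455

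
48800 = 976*50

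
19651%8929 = 1793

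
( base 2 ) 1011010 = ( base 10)90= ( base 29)33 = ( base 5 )330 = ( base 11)82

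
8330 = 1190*7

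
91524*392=35877408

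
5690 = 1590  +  4100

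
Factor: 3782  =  2^1* 31^1 * 61^1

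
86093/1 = 86093  =  86093.00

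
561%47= 44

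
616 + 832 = 1448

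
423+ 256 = 679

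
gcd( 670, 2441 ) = 1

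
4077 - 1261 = 2816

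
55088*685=37735280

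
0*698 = 0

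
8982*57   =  511974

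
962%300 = 62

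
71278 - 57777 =13501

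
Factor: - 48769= - 7^1*6967^1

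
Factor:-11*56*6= -2^4*3^1*7^1*11^1=- 3696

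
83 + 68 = 151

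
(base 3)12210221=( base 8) 10215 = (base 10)4237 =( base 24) 78d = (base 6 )31341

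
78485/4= 78485/4 = 19621.25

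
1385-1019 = 366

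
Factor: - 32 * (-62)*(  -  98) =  - 2^7 * 7^2  *  31^1 = - 194432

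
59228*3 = 177684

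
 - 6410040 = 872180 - 7282220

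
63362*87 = 5512494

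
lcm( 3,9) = 9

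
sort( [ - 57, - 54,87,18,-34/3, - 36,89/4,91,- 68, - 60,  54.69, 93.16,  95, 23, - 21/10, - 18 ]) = [ - 68, - 60, - 57, - 54,-36, - 18, - 34/3,-21/10,18, 89/4, 23,54.69,87, 91,93.16, 95 ]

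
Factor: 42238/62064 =49/72  =  2^( - 3 )*3^( - 2 )*7^2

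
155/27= 155/27 = 5.74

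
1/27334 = 1/27334  =  0.00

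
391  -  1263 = - 872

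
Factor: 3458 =2^1*7^1*13^1*19^1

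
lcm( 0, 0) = 0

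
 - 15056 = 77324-92380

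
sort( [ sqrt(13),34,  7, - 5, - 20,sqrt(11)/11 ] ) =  [ - 20,-5,sqrt(11 )/11,sqrt( 13 ), 7,34] 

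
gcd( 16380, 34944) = 1092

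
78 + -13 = 65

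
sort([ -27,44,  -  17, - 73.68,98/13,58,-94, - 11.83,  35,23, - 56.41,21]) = [ - 94, - 73.68, - 56.41, - 27, - 17 ,-11.83, 98/13,21, 23,35, 44, 58 ] 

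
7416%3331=754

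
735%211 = 102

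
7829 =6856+973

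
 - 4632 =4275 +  - 8907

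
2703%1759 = 944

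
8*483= 3864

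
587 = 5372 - 4785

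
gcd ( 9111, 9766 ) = 1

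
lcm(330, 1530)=16830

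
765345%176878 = 57833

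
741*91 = 67431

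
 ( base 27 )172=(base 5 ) 12140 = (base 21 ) 21h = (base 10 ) 920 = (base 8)1630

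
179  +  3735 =3914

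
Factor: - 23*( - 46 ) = 1058 = 2^1*23^2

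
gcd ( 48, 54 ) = 6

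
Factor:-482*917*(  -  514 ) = 2^2*7^1*131^1*241^1*257^1=227184916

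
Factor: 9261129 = 3^1*643^1 *4801^1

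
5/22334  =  5/22334 = 0.00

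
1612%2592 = 1612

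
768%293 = 182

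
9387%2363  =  2298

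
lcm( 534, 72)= 6408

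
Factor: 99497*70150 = 2^1*5^2*23^1*61^1*99497^1 = 6979714550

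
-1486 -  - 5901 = 4415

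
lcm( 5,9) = 45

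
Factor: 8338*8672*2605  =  2^6*5^1*11^1*271^1*379^1*521^1=188360089280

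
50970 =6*8495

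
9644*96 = 925824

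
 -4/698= - 2/349 = - 0.01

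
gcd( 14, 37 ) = 1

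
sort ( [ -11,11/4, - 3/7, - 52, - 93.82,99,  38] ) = [ - 93.82,  -  52 , -11,-3/7,11/4, 38 , 99]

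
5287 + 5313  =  10600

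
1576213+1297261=2873474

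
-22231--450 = -21781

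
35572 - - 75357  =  110929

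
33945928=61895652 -27949724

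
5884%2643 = 598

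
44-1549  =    -  1505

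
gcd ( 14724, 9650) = 2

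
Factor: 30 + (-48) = - 2^1 * 3^2 = - 18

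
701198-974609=  -  273411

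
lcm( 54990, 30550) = 274950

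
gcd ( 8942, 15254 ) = 526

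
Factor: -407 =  - 11^1*37^1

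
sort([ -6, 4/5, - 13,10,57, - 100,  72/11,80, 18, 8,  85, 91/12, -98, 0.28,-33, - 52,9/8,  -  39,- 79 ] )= [ - 100, - 98 ,-79, - 52,-39,-33,-13,- 6,  0.28,4/5, 9/8,  72/11, 91/12,8,10, 18, 57, 80 , 85]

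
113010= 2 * 56505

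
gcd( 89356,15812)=4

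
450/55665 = 10/1237   =  0.01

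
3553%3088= 465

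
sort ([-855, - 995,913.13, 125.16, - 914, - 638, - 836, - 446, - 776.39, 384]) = [ - 995, - 914, - 855, - 836,  -  776.39, -638, - 446, 125.16,384, 913.13]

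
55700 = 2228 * 25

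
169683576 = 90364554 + 79319022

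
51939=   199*261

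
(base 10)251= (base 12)18b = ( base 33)7K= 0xfb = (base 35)76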